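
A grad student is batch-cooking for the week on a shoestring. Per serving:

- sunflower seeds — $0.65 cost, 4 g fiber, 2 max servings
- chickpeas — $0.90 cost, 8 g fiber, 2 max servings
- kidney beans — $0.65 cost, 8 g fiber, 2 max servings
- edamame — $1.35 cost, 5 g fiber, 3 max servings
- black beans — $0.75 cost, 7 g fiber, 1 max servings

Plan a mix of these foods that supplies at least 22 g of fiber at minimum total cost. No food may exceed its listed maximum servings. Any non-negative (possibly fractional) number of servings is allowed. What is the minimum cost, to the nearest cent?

$1.94

Cost per g of fiber: kidney beans $0.0813, black beans $0.1071, chickpeas $0.1125, sunflower seeds $0.1625, edamame $0.2700.
Take 2 servings of kidney beans: +16.0 g fiber for $1.30 (total $1.30, still need 6.0 g).
Take 0.8571 servings of black beans: +6.0 g fiber for $0.64 (total $1.94, still need 0.0 g).
Filling from the cheapest source first is optimal under one linear minimum: $1.94.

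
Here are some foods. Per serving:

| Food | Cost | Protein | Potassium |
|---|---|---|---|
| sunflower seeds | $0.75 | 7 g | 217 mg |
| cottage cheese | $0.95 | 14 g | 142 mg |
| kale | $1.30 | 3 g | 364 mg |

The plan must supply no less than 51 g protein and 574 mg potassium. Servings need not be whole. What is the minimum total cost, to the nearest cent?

A basic optimal solution has at most two foods positive. Try each food alone and each pair with both targets met exactly.
sunflower seeds only: max(51/7, 574/217) = 7.286 servings → $5.46.
cottage cheese only: max(51/14, 574/142) = 4.042 servings → $3.84.
kale only: max(51/3, 574/364) = 17 servings → $22.10.
sunflower seeds + cottage cheese with both tight: 0.3885 servings and 3.449 servings → $3.57.
sunflower seeds + kale: the both-tight solution has a negative serving — not a feasible corner.
cottage cheese + kale with both tight: 3.606 servings and 0.17 servings → $3.65.
Cheapest feasible corner: $3.57.

$3.57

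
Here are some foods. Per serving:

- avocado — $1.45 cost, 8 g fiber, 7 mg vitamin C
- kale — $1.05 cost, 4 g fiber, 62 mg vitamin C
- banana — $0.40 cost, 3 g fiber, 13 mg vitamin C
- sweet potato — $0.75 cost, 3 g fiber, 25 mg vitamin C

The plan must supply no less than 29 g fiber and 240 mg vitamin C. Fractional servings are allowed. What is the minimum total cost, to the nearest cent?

$5.19

Minimising a linear cost over {fiber ≥ 29, vitamin C ≥ 240, servings ≥ 0} — the optimum is at a vertex, using one or two foods.
avocado only: max(29/8, 240/7) = 34.29 servings → $49.71.
kale only: max(29/4, 240/62) = 7.25 servings → $7.61.
banana only: max(29/3, 240/13) = 18.46 servings → $7.38.
sweet potato only: max(29/3, 240/25) = 9.667 servings → $7.25.
avocado + kale with both tight: 1.791 servings and 3.669 servings → $6.45.
avocado + banana with both targets exact would need a negative amount; discard.
avocado + sweet potato with both tight: 0.02793 servings and 9.592 servings → $7.23.
kale + banana with both tight: 2.56 servings and 6.254 servings → $5.19.
kale + sweet potato with both targets exact would need a negative amount; discard.
banana + sweet potato with both tight: 0.1389 servings and 9.528 servings → $7.20.
So the least-cost plan costs $5.19.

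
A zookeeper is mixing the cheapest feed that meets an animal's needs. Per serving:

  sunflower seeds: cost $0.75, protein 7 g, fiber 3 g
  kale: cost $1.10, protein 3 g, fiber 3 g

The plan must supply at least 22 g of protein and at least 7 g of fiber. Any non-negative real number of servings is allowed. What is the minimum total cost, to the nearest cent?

For a min-cost LP with two ≥-constraints, a basic feasible solution has at most two positive variables.
sunflower seeds only: max(22/7, 7/3) = 3.143 servings → $2.36.
kale only: max(22/3, 7/3) = 7.333 servings → $8.07.
sunflower seeds + kale with both targets exact would need a negative amount; discard.
The minimum over all feasible corners is $2.36.

$2.36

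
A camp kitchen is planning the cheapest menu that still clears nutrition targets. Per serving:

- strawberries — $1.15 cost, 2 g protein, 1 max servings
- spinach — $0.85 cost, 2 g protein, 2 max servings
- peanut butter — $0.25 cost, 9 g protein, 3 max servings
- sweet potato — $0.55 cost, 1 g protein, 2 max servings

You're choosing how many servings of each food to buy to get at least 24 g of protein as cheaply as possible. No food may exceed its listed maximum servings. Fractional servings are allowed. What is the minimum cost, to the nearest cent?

$0.67

Cost per g of protein: peanut butter $0.0278, spinach $0.4250, sweet potato $0.5500, strawberries $0.5750.
Take 2.667 servings of peanut butter: +24.0 g protein for $0.67 (total $0.67, still need 0.0 g).
Filling from the cheapest source first is optimal under one linear minimum: $0.67.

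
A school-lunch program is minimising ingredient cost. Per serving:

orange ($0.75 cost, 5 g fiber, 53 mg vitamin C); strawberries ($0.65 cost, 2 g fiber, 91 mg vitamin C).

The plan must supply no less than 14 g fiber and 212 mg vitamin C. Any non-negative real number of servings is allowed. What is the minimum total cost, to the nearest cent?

$2.42

An LP optimum is at a vertex; with two nutrient constraints at most two foods are used. Check each candidate.
orange only: max(14/5, 212/53) = 4 servings → $3.00.
strawberries only: max(14/2, 212/91) = 7 servings → $4.55.
orange + strawberries with both tight: 2.436 servings and 0.9112 servings → $2.42.
So the least-cost plan costs $2.42.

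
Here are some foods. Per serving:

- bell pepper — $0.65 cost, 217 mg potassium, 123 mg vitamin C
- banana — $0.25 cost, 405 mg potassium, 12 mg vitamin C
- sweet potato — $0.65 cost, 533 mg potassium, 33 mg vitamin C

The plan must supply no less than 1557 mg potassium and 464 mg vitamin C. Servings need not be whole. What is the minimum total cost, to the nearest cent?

Check every corner: each single food scaled to meet both minima, and each pair solved so both constraints bind.
bell pepper only: max(1557/217, 464/123) = 7.175 servings → $4.66.
banana only: max(1557/405, 464/12) = 38.67 servings → $9.67.
sweet potato only: max(1557/533, 464/33) = 14.06 servings → $9.14.
bell pepper + banana with both tight: 3.585 servings and 1.924 servings → $2.81.
bell pepper + sweet potato with both tight: 3.355 servings and 1.555 servings → $3.19.
banana + sweet potato: the both-tight solution has a negative serving — not a feasible corner.
Cheapest feasible corner: $2.81.

$2.81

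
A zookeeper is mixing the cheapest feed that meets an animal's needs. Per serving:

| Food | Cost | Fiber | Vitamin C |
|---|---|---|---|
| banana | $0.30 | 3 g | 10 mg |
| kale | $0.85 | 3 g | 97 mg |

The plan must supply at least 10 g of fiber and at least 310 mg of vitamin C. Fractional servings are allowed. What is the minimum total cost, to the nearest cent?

$2.75

An LP optimum is at a vertex; with two nutrient constraints at most two foods are used. Check each candidate.
banana only: max(10/3, 310/10) = 31 servings → $9.30.
kale only: max(10/3, 310/97) = 3.333 servings → $2.83.
banana + kale with both tight: 0.1533 servings and 3.18 servings → $2.75.
The minimum over all feasible corners is $2.75.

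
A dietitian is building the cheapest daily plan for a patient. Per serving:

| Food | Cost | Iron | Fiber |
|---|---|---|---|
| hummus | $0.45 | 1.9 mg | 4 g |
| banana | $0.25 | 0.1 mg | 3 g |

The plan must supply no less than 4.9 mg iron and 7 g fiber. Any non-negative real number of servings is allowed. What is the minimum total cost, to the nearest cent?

Minimising a linear cost over {iron ≥ 4.9, fiber ≥ 7, servings ≥ 0} — the optimum is at a vertex, using one or two foods.
hummus only: max(4.9/1.9, 7/4) = 2.579 servings → $1.16.
banana only: max(4.9/0.1, 7/3) = 49 servings → $12.25.
hummus + banana with both targets exact would need a negative amount; discard.
So the least-cost plan costs $1.16.

$1.16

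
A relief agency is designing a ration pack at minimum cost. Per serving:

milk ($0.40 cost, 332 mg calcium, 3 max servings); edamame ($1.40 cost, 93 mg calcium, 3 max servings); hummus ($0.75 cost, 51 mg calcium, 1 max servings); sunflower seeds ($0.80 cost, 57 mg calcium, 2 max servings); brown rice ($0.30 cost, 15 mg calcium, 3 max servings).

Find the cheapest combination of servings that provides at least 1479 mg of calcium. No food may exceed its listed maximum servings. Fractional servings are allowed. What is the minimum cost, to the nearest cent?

Cost per mg of calcium: milk $0.0012, sunflower seeds $0.0140, hummus $0.0147, edamame $0.0151, brown rice $0.0200.
Take 3 servings of milk: +996.0 mg calcium for $1.20 (total $1.20, still need 483.0 mg).
Take 2 servings of sunflower seeds: +114.0 mg calcium for $1.60 (total $2.80, still need 369.0 mg).
Take 1 serving of hummus: +51.0 mg calcium for $0.75 (total $3.55, still need 318.0 mg).
Take 3 servings of edamame: +279.0 mg calcium for $4.20 (total $7.75, still need 39.0 mg).
Take 2.6 servings of brown rice: +39.0 mg calcium for $0.78 (total $8.53, still need 0.0 mg).
Greedy by cheapest-per-mg is optimal for a single linear constraint, so the minimum cost is $8.53.

$8.53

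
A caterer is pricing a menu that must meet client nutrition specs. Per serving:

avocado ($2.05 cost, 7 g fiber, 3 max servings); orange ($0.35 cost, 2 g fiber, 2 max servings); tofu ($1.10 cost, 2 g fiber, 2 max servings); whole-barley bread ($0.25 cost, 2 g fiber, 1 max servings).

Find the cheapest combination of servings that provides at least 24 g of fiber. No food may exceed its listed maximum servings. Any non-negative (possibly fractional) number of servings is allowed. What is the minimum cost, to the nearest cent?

Cost per g of fiber: whole-barley bread $0.1250, orange $0.1750, avocado $0.2929, tofu $0.5500.
Take 1 serving of whole-barley bread: +2.0 g fiber for $0.25 (total $0.25, still need 22.0 g).
Take 2 servings of orange: +4.0 g fiber for $0.70 (total $0.95, still need 18.0 g).
Take 2.571 servings of avocado: +18.0 g fiber for $5.27 (total $6.22, still need 0.0 g).
Greedy by cheapest-per-g is optimal for a single linear constraint, so the minimum cost is $6.22.

$6.22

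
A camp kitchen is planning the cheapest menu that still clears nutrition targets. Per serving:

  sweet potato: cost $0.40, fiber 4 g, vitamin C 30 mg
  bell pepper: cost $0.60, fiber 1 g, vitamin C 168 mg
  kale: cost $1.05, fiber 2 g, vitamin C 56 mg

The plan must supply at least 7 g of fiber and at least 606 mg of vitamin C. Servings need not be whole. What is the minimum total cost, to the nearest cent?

At the optimum either one food covers both requirements or two foods hit both targets exactly; no other combination can be cheaper.
sweet potato only: max(7/4, 606/30) = 20.2 servings → $8.08.
bell pepper only: max(7/1, 606/168) = 7 servings → $4.20.
kale only: max(7/2, 606/56) = 10.82 servings → $11.36.
sweet potato + bell pepper with both tight: 0.8879 servings and 3.449 servings → $2.42.
sweet potato + kale with both targets exact would need a negative amount; discard.
bell pepper + kale with both tight: 2.929 servings and 2.036 servings → $3.89.
So the least-cost plan costs $2.42.

$2.42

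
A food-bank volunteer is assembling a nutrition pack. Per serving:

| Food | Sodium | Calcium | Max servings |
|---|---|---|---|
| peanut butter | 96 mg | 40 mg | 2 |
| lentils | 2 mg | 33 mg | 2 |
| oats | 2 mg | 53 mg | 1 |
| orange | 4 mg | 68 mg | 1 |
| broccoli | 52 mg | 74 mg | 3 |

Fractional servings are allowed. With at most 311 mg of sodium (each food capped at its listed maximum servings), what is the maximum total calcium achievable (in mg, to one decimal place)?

469.4 mg

Calcium per mg sodium: oats 26.5, orange 17, lentils 16.5, broccoli 1.423, peanut butter 0.4167.
Take 1 serving of oats: uses 2 mg sodium, +53.0 mg calcium (running total 53.0 mg).
Take 1 serving of orange: uses 4 mg sodium, +68.0 mg calcium (running total 121.0 mg).
Take 2 servings of lentils: uses 4 mg sodium, +66.0 mg calcium (running total 187.0 mg).
Take 3 servings of broccoli: uses 156 mg sodium, +222.0 mg calcium (running total 409.0 mg).
Take 1.51 servings of peanut butter: uses 145 mg sodium, +60.4 mg calcium (running total 469.4 mg).
Greedy by best ratio exhausts the sodium allowance optimally: 469.4 mg.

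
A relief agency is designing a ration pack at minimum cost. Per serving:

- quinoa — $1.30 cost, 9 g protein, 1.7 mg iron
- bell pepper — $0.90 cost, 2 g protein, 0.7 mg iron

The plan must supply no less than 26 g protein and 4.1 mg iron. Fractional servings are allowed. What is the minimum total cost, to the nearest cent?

$3.76

The cheapest plan sits at a corner of the feasible region — with two constraints it uses at most two foods.
quinoa only: max(26/9, 4.1/1.7) = 2.889 servings → $3.76.
bell pepper only: max(26/2, 4.1/0.7) = 13 servings → $11.70.
quinoa + bell pepper: intersection lies outside the first quadrant.
Cheapest feasible corner: $3.76.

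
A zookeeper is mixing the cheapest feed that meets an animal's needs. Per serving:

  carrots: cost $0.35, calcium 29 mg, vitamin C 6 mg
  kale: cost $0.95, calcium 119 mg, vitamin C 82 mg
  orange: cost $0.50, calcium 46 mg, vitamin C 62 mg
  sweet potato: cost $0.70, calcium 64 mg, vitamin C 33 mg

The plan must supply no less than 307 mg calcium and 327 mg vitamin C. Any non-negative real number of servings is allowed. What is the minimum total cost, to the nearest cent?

$2.96

A basic optimal solution has at most two foods positive. Try each food alone and each pair with both targets met exactly.
carrots only: max(307/29, 327/6) = 54.5 servings → $19.07.
kale only: max(307/119, 327/82) = 3.988 servings → $3.79.
orange only: max(307/46, 327/62) = 6.674 servings → $3.34.
sweet potato only: max(307/64, 327/33) = 9.909 servings → $6.94.
carrots + kale: intersection lies outside the first quadrant.
carrots + orange with both tight: 2.623 servings and 5.02 servings → $3.43.
carrots + sweet potato: the both-tight solution has a negative serving — not a feasible corner.
kale + orange with both tight: 1.107 servings and 3.81 servings → $2.96.
kale + sweet potato with both targets exact would need a negative amount; discard.
orange + sweet potato with both tight: 4.407 servings and 1.629 servings → $3.34.
The minimum over all feasible corners is $2.96.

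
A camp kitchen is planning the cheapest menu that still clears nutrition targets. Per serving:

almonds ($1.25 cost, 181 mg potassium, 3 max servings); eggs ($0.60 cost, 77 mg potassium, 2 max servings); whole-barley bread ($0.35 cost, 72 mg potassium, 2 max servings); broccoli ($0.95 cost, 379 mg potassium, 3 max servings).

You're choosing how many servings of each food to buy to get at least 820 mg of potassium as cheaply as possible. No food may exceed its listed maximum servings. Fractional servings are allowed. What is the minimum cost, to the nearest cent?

$2.06

Cost per mg of potassium: broccoli $0.0025, whole-barley bread $0.0049, almonds $0.0069, eggs $0.0078.
Take 2.164 servings of broccoli: +820.0 mg potassium for $2.06 (total $2.06, still need 0.0 mg).
Filling from the cheapest source first is optimal under one linear minimum: $2.06.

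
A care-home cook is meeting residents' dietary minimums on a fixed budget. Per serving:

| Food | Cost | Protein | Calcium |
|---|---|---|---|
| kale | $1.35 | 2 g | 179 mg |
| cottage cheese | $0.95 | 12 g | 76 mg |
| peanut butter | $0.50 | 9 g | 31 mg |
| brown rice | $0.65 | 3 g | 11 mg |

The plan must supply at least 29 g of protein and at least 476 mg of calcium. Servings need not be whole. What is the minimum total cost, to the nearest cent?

kale only: max(29/2, 476/179) = 14.5 servings → $19.57.
cottage cheese only: max(29/12, 476/76) = 6.263 servings → $5.95.
peanut butter only: max(29/9, 476/31) = 15.35 servings → $7.68.
brown rice only: max(29/3, 476/11) = 43.27 servings → $28.13.
kale + cottage cheese with both tight: 1.758 servings and 2.124 servings → $4.39.
kale + peanut butter with both tight: 2.185 servings and 2.737 servings → $4.32.
kale + brown rice with both tight: 2.153 servings and 8.231 servings → $8.26.
cottage cheese + peanut butter: the both-tight solution has a negative serving — not a feasible corner.
cottage cheese + brown rice with both targets exact would need a negative amount; discard.
peanut butter + brown rice: the both-tight solution has a negative serving — not a feasible corner.
Cheapest feasible corner: $4.32.

$4.32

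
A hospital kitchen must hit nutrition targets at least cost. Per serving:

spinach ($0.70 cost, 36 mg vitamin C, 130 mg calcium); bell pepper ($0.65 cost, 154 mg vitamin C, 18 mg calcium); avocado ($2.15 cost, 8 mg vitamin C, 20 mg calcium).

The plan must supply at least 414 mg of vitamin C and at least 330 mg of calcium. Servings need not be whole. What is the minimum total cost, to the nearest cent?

$2.97

spinach only: max(414/36, 330/130) = 11.5 servings → $8.05.
bell pepper only: max(414/154, 330/18) = 18.33 servings → $11.92.
avocado only: max(414/8, 330/20) = 51.75 servings → $111.26.
spinach + bell pepper with both tight: 2.239 servings and 2.165 servings → $2.97.
spinach + avocado: the both-tight solution has a negative serving — not a feasible corner.
bell pepper + avocado with both tight: 1.921 servings and 14.77 servings → $33.01.
Cheapest feasible corner: $2.97.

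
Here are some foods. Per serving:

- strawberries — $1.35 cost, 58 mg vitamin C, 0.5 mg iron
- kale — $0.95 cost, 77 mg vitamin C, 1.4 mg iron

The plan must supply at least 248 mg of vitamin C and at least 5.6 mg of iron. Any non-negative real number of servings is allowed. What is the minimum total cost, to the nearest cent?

The cheapest plan sits at a corner of the feasible region — with two constraints it uses at most two foods.
strawberries only: max(248/58, 5.6/0.5) = 11.2 servings → $15.12.
kale only: max(248/77, 5.6/1.4) = 4 servings → $3.80.
strawberries + kale with both targets exact would need a negative amount; discard.
Cheapest feasible corner: $3.80.

$3.80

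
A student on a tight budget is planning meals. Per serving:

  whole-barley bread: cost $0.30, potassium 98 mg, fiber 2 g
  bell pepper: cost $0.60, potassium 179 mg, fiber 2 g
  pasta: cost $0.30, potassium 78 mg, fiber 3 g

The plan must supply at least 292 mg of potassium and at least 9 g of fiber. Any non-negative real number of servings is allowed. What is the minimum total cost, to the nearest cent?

At the optimum either one food covers both requirements or two foods hit both targets exactly; no other combination can be cheaper.
whole-barley bread only: max(292/98, 9/2) = 4.5 servings → $1.35.
bell pepper only: max(292/179, 9/2) = 4.5 servings → $2.70.
pasta only: max(292/78, 9/3) = 3.744 servings → $1.12.
whole-barley bread + bell pepper: intersection lies outside the first quadrant.
whole-barley bread + pasta with both tight: 1.261 servings and 2.159 servings → $1.03.
bell pepper + pasta with both tight: 0.4567 servings and 2.696 servings → $1.08.
The minimum over all feasible corners is $1.03.

$1.03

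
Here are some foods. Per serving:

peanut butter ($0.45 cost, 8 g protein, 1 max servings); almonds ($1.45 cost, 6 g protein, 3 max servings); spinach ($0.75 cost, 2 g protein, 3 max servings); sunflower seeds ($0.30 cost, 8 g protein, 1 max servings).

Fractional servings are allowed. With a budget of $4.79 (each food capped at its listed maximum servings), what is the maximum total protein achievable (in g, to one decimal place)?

Protein per dollar: sunflower seeds 26.67, peanut butter 17.78, almonds 4.138, spinach 2.667.
Take 1 serving of sunflower seeds: spends $0.30, +8.0 g protein (running total 8.0 g).
Take 1 serving of peanut butter: spends $0.45, +8.0 g protein (running total 16.0 g).
Take 2.786 servings of almonds: spends $4.04, +16.7 g protein (running total 32.7 g).
Greedy by best ratio exhausts the cost allowance optimally: 32.7 g.

32.7 g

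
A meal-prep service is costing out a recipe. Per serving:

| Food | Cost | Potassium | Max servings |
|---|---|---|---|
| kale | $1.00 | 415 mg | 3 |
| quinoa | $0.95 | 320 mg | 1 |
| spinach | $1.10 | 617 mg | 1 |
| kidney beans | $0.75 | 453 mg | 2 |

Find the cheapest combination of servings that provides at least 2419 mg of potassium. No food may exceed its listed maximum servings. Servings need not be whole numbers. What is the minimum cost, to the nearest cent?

$4.76

Cost per mg of potassium: kidney beans $0.0017, spinach $0.0018, kale $0.0024, quinoa $0.0030.
Take 2 servings of kidney beans: +906.0 mg potassium for $1.50 (total $1.50, still need 1513.0 mg).
Take 1 serving of spinach: +617.0 mg potassium for $1.10 (total $2.60, still need 896.0 mg).
Take 2.159 servings of kale: +896.0 mg potassium for $2.16 (total $4.76, still need 0.0 mg).
Greedy by cheapest-per-mg is optimal for a single linear constraint, so the minimum cost is $4.76.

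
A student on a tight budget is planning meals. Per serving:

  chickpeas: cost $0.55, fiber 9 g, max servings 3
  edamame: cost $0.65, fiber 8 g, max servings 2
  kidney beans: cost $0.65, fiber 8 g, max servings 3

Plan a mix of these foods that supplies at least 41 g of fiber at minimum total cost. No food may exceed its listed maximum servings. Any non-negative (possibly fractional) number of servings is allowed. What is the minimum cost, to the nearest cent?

Cost per g of fiber: chickpeas $0.0611, edamame $0.0813, kidney beans $0.0813.
Take 3 servings of chickpeas: +27.0 g fiber for $1.65 (total $1.65, still need 14.0 g).
Take 1.75 servings of edamame: +14.0 g fiber for $1.14 (total $2.79, still need 0.0 g).
Filling from the cheapest source first is optimal under one linear minimum: $2.79.

$2.79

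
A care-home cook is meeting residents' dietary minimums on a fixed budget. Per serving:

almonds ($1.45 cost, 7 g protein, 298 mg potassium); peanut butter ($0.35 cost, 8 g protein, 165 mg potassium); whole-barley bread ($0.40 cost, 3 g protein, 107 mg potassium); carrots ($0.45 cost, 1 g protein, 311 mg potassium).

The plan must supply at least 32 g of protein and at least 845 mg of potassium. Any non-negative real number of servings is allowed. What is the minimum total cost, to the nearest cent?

$1.66

An LP optimum is at a vertex; with two nutrient constraints at most two foods are used. Check each candidate.
almonds only: max(32/7, 845/298) = 4.571 servings → $6.63.
peanut butter only: max(32/8, 845/165) = 5.121 servings → $1.79.
whole-barley bread only: max(32/3, 845/107) = 10.67 servings → $4.27.
carrots only: max(32/1, 845/311) = 32 servings → $14.40.
almonds + peanut butter with both tight: 1.204 servings and 2.946 servings → $2.78.
almonds + whole-barley bread: intersection lies outside the first quadrant.
almonds + carrots with both targets exact would need a negative amount; discard.
peanut butter + whole-barley bread with both tight: 2.463 servings and 4.1 servings → $2.50.
peanut butter + carrots with both tight: 3.92 servings and 0.6371 servings → $1.66.
whole-barley bread + carrots: the both-tight solution has a negative serving — not a feasible corner.
So the least-cost plan costs $1.66.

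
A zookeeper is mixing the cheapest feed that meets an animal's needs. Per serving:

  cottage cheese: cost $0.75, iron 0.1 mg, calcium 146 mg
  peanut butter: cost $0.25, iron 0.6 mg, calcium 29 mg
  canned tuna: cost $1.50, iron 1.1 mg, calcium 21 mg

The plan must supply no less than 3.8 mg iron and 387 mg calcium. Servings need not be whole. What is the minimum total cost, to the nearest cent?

This is a tiny linear program; its minimum lies at a vertex of the feasible set. List the vertices and price them.
cottage cheese only: max(3.8/0.1, 387/146) = 38 servings → $28.50.
peanut butter only: max(3.8/0.6, 387/29) = 13.34 servings → $3.34.
canned tuna only: max(3.8/1.1, 387/21) = 18.43 servings → $27.64.
cottage cheese + peanut butter with both tight: 1.44 servings and 6.093 servings → $2.60.
cottage cheese + canned tuna with both tight: 2.182 servings and 3.256 servings → $6.52.
peanut butter + canned tuna with both targets exact would need a negative amount; discard.
So the least-cost plan costs $2.60.

$2.60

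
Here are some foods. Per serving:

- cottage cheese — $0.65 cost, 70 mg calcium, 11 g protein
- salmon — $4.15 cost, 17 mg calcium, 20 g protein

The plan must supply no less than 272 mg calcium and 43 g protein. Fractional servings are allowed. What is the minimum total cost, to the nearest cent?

Check every corner: each single food scaled to meet both minima, and each pair solved so both constraints bind.
cottage cheese only: max(272/70, 43/11) = 3.909 servings → $2.54.
salmon only: max(272/17, 43/20) = 16 servings → $66.40.
cottage cheese + salmon with both tight: 3.882 servings and 0.01484 servings → $2.58.
Cheapest feasible corner: $2.54.

$2.54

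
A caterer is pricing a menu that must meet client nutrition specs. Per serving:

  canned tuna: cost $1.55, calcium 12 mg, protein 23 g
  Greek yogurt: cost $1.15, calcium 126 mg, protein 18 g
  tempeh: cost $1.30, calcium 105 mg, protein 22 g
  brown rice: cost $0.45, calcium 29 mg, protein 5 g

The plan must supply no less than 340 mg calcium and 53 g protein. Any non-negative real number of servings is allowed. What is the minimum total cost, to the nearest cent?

canned tuna only: max(340/12, 53/23) = 28.33 servings → $43.92.
Greek yogurt only: max(340/126, 53/18) = 2.944 servings → $3.39.
tempeh only: max(340/105, 53/22) = 3.238 servings → $4.21.
brown rice only: max(340/29, 53/5) = 11.72 servings → $5.28.
canned tuna + Greek yogurt with both tight: 0.2081 servings and 2.679 servings → $3.40.
canned tuna + tempeh with both targets exact would need a negative amount; discard.
canned tuna + brown rice: the both-tight solution has a negative serving — not a feasible corner.
Greek yogurt + tempeh with both tight: 2.171 servings and 0.6327 servings → $3.32.
Greek yogurt + brown rice with both tight: 1.509 servings and 5.167 servings → $4.06.
tempeh + brown rice with both targets exact would need a negative amount; discard.
Cheapest feasible corner: $3.32.

$3.32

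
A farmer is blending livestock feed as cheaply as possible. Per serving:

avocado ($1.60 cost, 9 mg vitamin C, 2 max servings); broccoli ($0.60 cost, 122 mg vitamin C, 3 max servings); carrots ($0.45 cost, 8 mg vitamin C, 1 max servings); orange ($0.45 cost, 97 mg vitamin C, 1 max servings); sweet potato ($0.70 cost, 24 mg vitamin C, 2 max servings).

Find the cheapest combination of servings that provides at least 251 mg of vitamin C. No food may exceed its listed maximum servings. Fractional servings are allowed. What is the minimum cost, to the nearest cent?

$1.21

Cost per mg of vitamin C: orange $0.0046, broccoli $0.0049, sweet potato $0.0292, carrots $0.0563, avocado $0.1778.
Take 1 serving of orange: +97.0 mg vitamin C for $0.45 (total $0.45, still need 154.0 mg).
Take 1.262 servings of broccoli: +154.0 mg vitamin C for $0.76 (total $1.21, still need 0.0 mg).
Filling from the cheapest source first is optimal under one linear minimum: $1.21.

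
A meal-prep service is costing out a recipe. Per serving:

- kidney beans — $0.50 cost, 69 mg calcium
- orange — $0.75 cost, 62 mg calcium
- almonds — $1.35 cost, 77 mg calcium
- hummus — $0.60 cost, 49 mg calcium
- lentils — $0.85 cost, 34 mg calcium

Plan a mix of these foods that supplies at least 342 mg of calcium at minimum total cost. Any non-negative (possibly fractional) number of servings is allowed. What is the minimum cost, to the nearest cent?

$2.48

Cost per mg of calcium: kidney beans $0.0072, orange $0.0121, hummus $0.0122, almonds $0.0175, lentils $0.0250.
With no serving limits, use only kidney beans: 342 mg / 69 mg = 4.957 servings × $0.50 = $2.48.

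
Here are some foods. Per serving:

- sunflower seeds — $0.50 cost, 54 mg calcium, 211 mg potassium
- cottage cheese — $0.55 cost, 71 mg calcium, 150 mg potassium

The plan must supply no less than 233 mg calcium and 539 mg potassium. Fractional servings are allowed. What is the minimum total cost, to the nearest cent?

$1.84

The cheapest plan sits at a corner of the feasible region — with two constraints it uses at most two foods.
sunflower seeds only: max(233/54, 539/211) = 4.315 servings → $2.16.
cottage cheese only: max(233/71, 539/150) = 3.593 servings → $1.98.
sunflower seeds + cottage cheese with both tight: 0.4823 servings and 2.915 servings → $1.84.
The minimum over all feasible corners is $1.84.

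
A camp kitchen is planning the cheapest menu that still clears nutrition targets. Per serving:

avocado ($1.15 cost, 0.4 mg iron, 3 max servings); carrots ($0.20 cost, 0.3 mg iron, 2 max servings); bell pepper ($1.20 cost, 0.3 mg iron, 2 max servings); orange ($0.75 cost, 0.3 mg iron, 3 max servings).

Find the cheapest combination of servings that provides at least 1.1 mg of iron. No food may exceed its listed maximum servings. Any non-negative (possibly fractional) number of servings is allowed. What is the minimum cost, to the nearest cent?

$1.65

Cost per mg of iron: carrots $0.6667, orange $2.5000, avocado $2.8750, bell pepper $4.0000.
Take 2 servings of carrots: +0.6 mg iron for $0.40 (total $0.40, still need 0.5 mg).
Take 1.667 servings of orange: +0.5 mg iron for $1.25 (total $1.65, still need 0.0 mg).
Filling from the cheapest source first is optimal under one linear minimum: $1.65.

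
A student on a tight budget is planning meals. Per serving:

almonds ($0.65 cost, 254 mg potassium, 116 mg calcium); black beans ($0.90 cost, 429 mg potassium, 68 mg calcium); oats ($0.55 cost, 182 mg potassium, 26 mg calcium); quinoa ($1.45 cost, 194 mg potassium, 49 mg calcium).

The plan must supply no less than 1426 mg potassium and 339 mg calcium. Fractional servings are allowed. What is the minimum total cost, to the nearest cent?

Two binding constraints pin down two serving amounts, so the optimal mix uses at most two foods. The candidates are each food alone (scaled to the tighter of potassium/calcium) and each pair with both constraints tight.
almonds only: max(1426/254, 339/116) = 5.614 servings → $3.65.
black beans only: max(1426/429, 339/68) = 4.985 servings → $4.49.
oats only: max(1426/182, 339/26) = 13.04 servings → $7.17.
quinoa only: max(1426/194, 339/49) = 7.351 servings → $10.66.
almonds + black beans with both tight: 1.492 servings and 2.441 servings → $3.17.
almonds + oats with both tight: 1.697 servings and 5.467 servings → $4.11.
almonds + quinoa with both targets exact would need a negative amount; discard.
black beans + oats: intersection lies outside the first quadrant.
black beans + quinoa with both tight: 0.5247 servings and 6.19 servings → $9.45.
oats + quinoa with both tight: 1.06 servings and 6.356 servings → $9.80.
Cheapest feasible corner: $3.17.

$3.17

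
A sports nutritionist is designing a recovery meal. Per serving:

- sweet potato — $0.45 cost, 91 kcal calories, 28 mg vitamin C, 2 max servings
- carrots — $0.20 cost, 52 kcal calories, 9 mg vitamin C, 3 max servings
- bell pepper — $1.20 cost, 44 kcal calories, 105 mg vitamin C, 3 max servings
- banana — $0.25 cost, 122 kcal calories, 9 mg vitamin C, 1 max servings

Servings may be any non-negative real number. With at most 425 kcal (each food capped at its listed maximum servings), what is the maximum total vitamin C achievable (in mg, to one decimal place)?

Vitamin C per kcal: bell pepper 2.386, sweet potato 0.3077, carrots 0.1731, banana 0.07377.
Take 3 servings of bell pepper: uses 132 kcal, +315.0 mg vitamin C (running total 315.0 mg).
Take 2 servings of sweet potato: uses 182 kcal, +56.0 mg vitamin C (running total 371.0 mg).
Take 2.135 servings of carrots: uses 111 kcal, +19.2 mg vitamin C (running total 390.2 mg).
Greedy by best ratio exhausts the calories allowance optimally: 390.2 mg.

390.2 mg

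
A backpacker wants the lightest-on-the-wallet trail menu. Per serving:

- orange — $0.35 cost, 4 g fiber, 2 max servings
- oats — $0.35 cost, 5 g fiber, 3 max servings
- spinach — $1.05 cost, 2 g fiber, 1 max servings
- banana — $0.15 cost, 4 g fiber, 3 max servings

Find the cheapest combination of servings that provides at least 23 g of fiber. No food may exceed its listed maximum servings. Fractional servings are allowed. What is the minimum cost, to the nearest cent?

Cost per g of fiber: banana $0.0375, oats $0.0700, orange $0.0875, spinach $0.5250.
Take 3 servings of banana: +12.0 g fiber for $0.45 (total $0.45, still need 11.0 g).
Take 2.2 servings of oats: +11.0 g fiber for $0.77 (total $1.22, still need 0.0 g).
Greedy by cheapest-per-g is optimal for a single linear constraint, so the minimum cost is $1.22.

$1.22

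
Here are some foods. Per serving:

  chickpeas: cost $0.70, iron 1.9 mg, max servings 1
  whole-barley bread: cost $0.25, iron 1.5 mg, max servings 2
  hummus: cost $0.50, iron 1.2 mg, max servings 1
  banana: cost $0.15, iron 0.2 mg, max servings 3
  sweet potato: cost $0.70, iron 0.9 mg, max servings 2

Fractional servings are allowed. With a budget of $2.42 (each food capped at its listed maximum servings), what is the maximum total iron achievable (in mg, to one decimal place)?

7.0 mg

Iron per dollar: whole-barley bread 6, chickpeas 2.714, hummus 2.4, banana 1.333, sweet potato 1.286.
Take 2 servings of whole-barley bread: spends $0.50, +3.0 mg iron (running total 3.0 mg).
Take 1 serving of chickpeas: spends $0.70, +1.9 mg iron (running total 4.9 mg).
Take 1 serving of hummus: spends $0.50, +1.2 mg iron (running total 6.1 mg).
Take 3 servings of banana: spends $0.45, +0.6 mg iron (running total 6.7 mg).
Take 0.3857 servings of sweet potato: spends $0.27, +0.3 mg iron (running total 7.0 mg).
Filling greedily by iron-per-dollar is optimal for one linear limit, giving 7.0 mg.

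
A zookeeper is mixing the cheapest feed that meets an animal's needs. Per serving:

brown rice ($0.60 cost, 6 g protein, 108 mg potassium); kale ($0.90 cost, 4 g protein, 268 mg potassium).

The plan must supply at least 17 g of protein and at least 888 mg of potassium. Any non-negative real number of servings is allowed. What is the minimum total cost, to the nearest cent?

Compare the cost at each extreme point of the feasible region.
brown rice only: max(17/6, 888/108) = 8.222 servings → $4.93.
kale only: max(17/4, 888/268) = 4.25 servings → $3.83.
brown rice + kale with both tight: 0.8537 servings and 2.969 servings → $3.18.
So the least-cost plan costs $3.18.

$3.18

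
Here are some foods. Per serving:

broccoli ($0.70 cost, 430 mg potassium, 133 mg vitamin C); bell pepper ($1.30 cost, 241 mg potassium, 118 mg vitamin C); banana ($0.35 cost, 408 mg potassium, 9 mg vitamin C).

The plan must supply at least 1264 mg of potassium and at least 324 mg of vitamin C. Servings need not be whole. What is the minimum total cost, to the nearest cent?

Two binding constraints pin down two serving amounts, so the optimal mix uses at most two foods. The candidates are each food alone (scaled to the tighter of potassium/vitamin C) and each pair with both constraints tight.
broccoli only: max(1264/430, 324/133) = 2.94 servings → $2.06.
bell pepper only: max(1264/241, 324/118) = 5.245 servings → $6.82.
banana only: max(1264/408, 324/9) = 36 servings → $12.60.
broccoli + bell pepper: the both-tight solution has a negative serving — not a feasible corner.
broccoli + banana with both tight: 2.397 servings and 0.5713 servings → $1.88.
bell pepper + banana with both tight: 2.628 servings and 1.546 servings → $3.96.
So the least-cost plan costs $1.88.

$1.88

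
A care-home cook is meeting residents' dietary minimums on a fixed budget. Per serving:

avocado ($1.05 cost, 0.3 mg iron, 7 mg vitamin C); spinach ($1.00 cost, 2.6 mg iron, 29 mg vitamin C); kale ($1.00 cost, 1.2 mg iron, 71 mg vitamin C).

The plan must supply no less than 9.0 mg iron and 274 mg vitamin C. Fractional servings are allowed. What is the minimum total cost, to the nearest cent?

$5.08

Two binding constraints pin down two serving amounts, so the optimal mix uses at most two foods. The candidates are each food alone (scaled to the tighter of iron/vitamin C) and each pair with both constraints tight.
avocado only: max(9.0/0.3, 274/7) = 39.14 servings → $41.10.
spinach only: max(9.0/2.6, 274/29) = 9.448 servings → $9.45.
kale only: max(9.0/1.2, 274/71) = 7.5 servings → $7.50.
avocado + spinach with both targets exact would need a negative amount; discard.
avocado + kale with both tight: 24.05 servings and 1.488 servings → $26.74.
spinach + kale with both tight: 2.071 servings and 3.013 servings → $5.08.
The minimum over all feasible corners is $5.08.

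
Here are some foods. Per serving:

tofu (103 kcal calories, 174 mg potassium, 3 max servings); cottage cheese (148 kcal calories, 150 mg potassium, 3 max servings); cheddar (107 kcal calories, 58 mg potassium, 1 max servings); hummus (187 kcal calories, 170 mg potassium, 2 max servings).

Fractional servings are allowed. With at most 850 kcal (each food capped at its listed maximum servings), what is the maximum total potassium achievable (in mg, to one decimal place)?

Potassium per kcal: tofu 1.689, cottage cheese 1.014, hummus 0.9091, cheddar 0.5421.
Take 3 servings of tofu: uses 309 kcal, +522.0 mg potassium (running total 522.0 mg).
Take 3 servings of cottage cheese: uses 444 kcal, +450.0 mg potassium (running total 972.0 mg).
Take 0.5187 servings of hummus: uses 97 kcal, +88.2 mg potassium (running total 1060.2 mg).
Greedy by best ratio exhausts the calories allowance optimally: 1060.2 mg.

1060.2 mg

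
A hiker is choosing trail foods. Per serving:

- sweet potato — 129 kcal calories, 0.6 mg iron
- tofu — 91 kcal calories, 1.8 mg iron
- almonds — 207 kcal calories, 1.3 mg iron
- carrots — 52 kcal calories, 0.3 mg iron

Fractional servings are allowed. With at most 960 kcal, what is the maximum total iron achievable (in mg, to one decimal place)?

19.0 mg

Iron per kcal: tofu 0.01978, almonds 0.00628, carrots 0.005769, sweet potato 0.004651.
With no serving limits, spend the whole calories allowance on tofu: 960 kcal / 91 kcal × 1.8 mg = 19.0 mg.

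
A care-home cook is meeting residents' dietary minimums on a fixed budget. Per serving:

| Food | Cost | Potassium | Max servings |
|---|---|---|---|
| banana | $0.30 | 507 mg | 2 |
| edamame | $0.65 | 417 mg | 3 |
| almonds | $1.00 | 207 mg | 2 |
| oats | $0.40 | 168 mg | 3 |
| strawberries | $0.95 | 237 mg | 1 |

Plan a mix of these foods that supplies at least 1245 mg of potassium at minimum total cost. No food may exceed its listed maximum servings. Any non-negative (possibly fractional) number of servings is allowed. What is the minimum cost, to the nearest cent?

$0.96

Cost per mg of potassium: banana $0.0006, edamame $0.0016, oats $0.0024, strawberries $0.0040, almonds $0.0048.
Take 2 servings of banana: +1014.0 mg potassium for $0.60 (total $0.60, still need 231.0 mg).
Take 0.554 servings of edamame: +231.0 mg potassium for $0.36 (total $0.96, still need 0.0 mg).
Greedy by cheapest-per-mg is optimal for a single linear constraint, so the minimum cost is $0.96.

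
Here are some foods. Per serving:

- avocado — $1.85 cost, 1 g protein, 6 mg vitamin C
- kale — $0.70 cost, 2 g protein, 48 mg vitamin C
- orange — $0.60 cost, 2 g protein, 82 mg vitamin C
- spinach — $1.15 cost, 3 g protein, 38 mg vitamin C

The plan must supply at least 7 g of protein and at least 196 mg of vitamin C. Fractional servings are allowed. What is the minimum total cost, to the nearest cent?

Two binding constraints pin down two serving amounts, so the optimal mix uses at most two foods. The candidates are each food alone (scaled to the tighter of protein/vitamin C) and each pair with both constraints tight.
avocado only: max(7/1, 196/6) = 32.67 servings → $60.43.
kale only: max(7/2, 196/48) = 4.083 servings → $2.86.
orange only: max(7/2, 196/82) = 3.5 servings → $2.10.
spinach only: max(7/3, 196/38) = 5.158 servings → $5.93.
avocado + kale: the both-tight solution has a negative serving — not a feasible corner.
avocado + orange with both tight: 2.6 servings and 2.2 servings → $6.13.
avocado + spinach: intersection lies outside the first quadrant.
kale + orange with both tight: 2.676 servings and 0.8235 servings → $2.37.
kale + spinach with both targets exact would need a negative amount; discard.
orange + spinach with both tight: 1.894 servings and 1.071 servings → $2.37.
Cheapest feasible corner: $2.10.

$2.10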